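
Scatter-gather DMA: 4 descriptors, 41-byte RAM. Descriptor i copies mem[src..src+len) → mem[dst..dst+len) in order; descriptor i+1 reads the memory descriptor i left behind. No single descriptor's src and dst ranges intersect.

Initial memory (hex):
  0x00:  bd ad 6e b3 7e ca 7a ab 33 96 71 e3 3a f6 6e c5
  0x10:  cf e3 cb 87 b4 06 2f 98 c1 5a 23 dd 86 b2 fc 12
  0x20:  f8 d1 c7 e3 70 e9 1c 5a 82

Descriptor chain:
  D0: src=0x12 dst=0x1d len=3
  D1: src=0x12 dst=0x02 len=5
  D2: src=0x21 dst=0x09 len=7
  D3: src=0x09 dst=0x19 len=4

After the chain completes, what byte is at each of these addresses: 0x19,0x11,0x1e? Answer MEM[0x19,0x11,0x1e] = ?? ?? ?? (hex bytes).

[0] 0x12->0x1d len=3 : cb 87 b4
[1] 0x12->0x02 len=5 : cb 87 b4 06 2f
[2] 0x21->0x09 len=7 : d1 c7 e3 70 e9 1c 5a
[3] 0x09->0x19 len=4 : d1 c7 e3 70
query mem[0x19]=0xd1, mem[0x11]=0xe3, mem[0x1e]=0x87

MEM[0x19,0x11,0x1e] = d1 e3 87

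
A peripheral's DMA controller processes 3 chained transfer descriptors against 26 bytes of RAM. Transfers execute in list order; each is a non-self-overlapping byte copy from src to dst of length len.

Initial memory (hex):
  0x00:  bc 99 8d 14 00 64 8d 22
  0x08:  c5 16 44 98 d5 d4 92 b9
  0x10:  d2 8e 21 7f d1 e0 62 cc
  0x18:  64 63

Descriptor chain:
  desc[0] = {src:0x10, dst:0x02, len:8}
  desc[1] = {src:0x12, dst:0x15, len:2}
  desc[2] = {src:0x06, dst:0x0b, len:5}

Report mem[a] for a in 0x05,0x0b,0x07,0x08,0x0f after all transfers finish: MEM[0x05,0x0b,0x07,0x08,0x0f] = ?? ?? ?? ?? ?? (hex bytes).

D0: mem[0x02..0x09] <- [d2 8e 21 7f d1 e0 62 cc]
D1: mem[0x15..0x16] <- [21 7f]
D2: mem[0x0b..0x0f] <- [d1 e0 62 cc 44]
query mem[0x05]=0x7f, mem[0x0b]=0xd1, mem[0x07]=0xe0, mem[0x08]=0x62, mem[0x0f]=0x44

MEM[0x05,0x0b,0x07,0x08,0x0f] = 7f d1 e0 62 44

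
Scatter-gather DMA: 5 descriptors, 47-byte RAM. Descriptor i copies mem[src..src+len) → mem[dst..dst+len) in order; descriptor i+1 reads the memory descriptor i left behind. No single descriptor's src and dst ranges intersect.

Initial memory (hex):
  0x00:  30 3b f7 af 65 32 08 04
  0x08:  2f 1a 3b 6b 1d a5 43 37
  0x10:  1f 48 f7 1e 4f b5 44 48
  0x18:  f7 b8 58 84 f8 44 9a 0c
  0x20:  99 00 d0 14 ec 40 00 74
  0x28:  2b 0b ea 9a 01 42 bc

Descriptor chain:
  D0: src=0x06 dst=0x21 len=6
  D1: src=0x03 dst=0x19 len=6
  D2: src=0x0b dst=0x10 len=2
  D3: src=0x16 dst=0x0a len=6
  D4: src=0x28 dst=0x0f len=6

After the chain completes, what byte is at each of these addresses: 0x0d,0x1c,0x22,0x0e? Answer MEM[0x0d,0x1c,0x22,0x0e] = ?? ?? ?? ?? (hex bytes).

MEM[0x0d,0x1c,0x22,0x0e] = af 08 04 65

#0 dst[0x21+6] := {0x08,0x04,0x2f,0x1a,0x3b,0x6b}
#1 dst[0x19+6] := {0xaf,0x65,0x32,0x08,0x04,0x2f}
#2 dst[0x10+2] := {0x6b,0x1d}
#3 dst[0x0a+6] := {0x44,0x48,0xf7,0xaf,0x65,0x32}
#4 dst[0x0f+6] := {0x2b,0x0b,0xea,0x9a,0x01,0x42}
query mem[0x0d]=0xaf, mem[0x1c]=0x08, mem[0x22]=0x04, mem[0x0e]=0x65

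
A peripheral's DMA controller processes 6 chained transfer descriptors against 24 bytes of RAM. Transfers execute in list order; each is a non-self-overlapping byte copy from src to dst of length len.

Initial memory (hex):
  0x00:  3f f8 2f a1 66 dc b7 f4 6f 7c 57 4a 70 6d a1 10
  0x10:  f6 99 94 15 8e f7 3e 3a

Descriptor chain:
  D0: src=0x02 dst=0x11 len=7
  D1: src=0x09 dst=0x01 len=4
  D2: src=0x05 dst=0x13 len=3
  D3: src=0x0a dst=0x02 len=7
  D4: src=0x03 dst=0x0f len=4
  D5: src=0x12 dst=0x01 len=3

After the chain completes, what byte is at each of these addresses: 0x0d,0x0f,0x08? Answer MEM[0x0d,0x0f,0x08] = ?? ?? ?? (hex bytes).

[0] 0x02->0x11 len=7 : 2f a1 66 dc b7 f4 6f
[1] 0x09->0x01 len=4 : 7c 57 4a 70
[2] 0x05->0x13 len=3 : dc b7 f4
[3] 0x0a->0x02 len=7 : 57 4a 70 6d a1 10 f6
[4] 0x03->0x0f len=4 : 4a 70 6d a1
[5] 0x12->0x01 len=3 : a1 dc b7
query mem[0x0d]=0x6d, mem[0x0f]=0x4a, mem[0x08]=0xf6

MEM[0x0d,0x0f,0x08] = 6d 4a f6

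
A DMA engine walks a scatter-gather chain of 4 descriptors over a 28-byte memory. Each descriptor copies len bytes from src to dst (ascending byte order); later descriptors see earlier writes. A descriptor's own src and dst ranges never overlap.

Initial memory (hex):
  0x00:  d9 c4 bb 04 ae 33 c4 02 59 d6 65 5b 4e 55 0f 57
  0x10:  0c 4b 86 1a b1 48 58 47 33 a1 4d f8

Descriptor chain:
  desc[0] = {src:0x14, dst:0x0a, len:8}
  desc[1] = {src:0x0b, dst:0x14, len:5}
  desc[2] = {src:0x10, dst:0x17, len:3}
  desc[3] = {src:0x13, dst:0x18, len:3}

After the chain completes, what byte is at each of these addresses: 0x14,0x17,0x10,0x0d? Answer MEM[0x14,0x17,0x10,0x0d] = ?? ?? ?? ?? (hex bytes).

[0] 0x14->0x0a len=8 : b1 48 58 47 33 a1 4d f8
[1] 0x0b->0x14 len=5 : 48 58 47 33 a1
[2] 0x10->0x17 len=3 : 4d f8 86
[3] 0x13->0x18 len=3 : 1a 48 58
query mem[0x14]=0x48, mem[0x17]=0x4d, mem[0x10]=0x4d, mem[0x0d]=0x47

MEM[0x14,0x17,0x10,0x0d] = 48 4d 4d 47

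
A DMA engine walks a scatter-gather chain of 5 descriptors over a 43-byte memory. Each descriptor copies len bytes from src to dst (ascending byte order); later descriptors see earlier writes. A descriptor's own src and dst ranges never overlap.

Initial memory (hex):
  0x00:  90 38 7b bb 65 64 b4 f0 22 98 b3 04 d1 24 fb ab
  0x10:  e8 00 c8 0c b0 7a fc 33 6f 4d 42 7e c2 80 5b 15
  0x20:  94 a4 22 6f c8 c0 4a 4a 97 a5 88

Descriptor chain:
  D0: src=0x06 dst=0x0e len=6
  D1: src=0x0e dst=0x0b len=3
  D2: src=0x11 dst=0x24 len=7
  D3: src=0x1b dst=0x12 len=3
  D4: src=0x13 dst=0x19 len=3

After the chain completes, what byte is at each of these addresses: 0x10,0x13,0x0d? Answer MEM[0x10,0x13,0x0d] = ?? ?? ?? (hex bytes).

#0 dst[0x0e+6] := {0xb4,0xf0,0x22,0x98,0xb3,0x04}
#1 dst[0x0b+3] := {0xb4,0xf0,0x22}
#2 dst[0x24+7] := {0x98,0xb3,0x04,0xb0,0x7a,0xfc,0x33}
#3 dst[0x12+3] := {0x7e,0xc2,0x80}
#4 dst[0x19+3] := {0xc2,0x80,0x7a}
query mem[0x10]=0x22, mem[0x13]=0xc2, mem[0x0d]=0x22

MEM[0x10,0x13,0x0d] = 22 c2 22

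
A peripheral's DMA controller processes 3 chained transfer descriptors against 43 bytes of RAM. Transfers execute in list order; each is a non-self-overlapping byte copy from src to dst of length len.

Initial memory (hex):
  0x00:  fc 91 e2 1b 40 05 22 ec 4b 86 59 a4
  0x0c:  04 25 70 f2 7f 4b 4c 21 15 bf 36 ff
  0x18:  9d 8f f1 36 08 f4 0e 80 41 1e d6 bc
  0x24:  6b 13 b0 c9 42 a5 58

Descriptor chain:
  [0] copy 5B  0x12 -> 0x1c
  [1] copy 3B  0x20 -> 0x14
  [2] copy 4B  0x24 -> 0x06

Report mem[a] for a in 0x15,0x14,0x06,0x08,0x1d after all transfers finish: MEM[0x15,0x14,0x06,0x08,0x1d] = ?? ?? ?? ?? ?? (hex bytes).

  after D0: wrote 5B at 0x1c = 4c2115bf36
  after D1: wrote 3B at 0x14 = 361ed6
  after D2: wrote 4B at 0x06 = 6b13b0c9
query mem[0x15]=0x1e, mem[0x14]=0x36, mem[0x06]=0x6b, mem[0x08]=0xb0, mem[0x1d]=0x21

MEM[0x15,0x14,0x06,0x08,0x1d] = 1e 36 6b b0 21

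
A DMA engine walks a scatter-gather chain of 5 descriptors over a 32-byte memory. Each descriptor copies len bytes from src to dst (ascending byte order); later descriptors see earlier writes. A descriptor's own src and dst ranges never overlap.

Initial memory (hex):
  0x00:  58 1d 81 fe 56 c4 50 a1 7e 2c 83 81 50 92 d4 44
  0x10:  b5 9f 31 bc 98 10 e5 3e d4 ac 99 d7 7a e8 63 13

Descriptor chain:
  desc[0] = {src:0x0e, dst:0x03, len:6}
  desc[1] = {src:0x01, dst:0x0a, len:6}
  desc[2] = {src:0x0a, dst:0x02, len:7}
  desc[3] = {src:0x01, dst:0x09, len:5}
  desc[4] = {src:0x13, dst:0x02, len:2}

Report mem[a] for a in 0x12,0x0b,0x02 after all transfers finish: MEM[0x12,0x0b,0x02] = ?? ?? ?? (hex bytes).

  after D0: wrote 6B at 0x03 = d444b59f31bc
  after D1: wrote 6B at 0x0a = 1d81d444b59f
  after D2: wrote 7B at 0x02 = 1d81d444b59fb5
  after D3: wrote 5B at 0x09 = 1d1d81d444
  after D4: wrote 2B at 0x02 = bc98
query mem[0x12]=0x31, mem[0x0b]=0x81, mem[0x02]=0xbc

MEM[0x12,0x0b,0x02] = 31 81 bc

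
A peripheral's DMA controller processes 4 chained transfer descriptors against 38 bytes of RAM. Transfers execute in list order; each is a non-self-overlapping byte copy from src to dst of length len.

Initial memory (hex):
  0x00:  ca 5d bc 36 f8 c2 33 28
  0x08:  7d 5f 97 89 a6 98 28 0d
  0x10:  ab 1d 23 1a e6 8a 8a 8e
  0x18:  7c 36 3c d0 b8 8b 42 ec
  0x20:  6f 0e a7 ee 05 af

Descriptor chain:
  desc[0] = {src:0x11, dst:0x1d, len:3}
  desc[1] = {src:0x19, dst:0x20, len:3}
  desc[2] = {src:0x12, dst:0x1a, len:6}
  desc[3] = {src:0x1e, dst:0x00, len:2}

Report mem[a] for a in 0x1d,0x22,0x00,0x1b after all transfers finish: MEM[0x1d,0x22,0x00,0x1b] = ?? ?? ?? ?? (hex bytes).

[0] 0x11->0x1d len=3 : 1d 23 1a
[1] 0x19->0x20 len=3 : 36 3c d0
[2] 0x12->0x1a len=6 : 23 1a e6 8a 8a 8e
[3] 0x1e->0x00 len=2 : 8a 8e
query mem[0x1d]=0x8a, mem[0x22]=0xd0, mem[0x00]=0x8a, mem[0x1b]=0x1a

MEM[0x1d,0x22,0x00,0x1b] = 8a d0 8a 1a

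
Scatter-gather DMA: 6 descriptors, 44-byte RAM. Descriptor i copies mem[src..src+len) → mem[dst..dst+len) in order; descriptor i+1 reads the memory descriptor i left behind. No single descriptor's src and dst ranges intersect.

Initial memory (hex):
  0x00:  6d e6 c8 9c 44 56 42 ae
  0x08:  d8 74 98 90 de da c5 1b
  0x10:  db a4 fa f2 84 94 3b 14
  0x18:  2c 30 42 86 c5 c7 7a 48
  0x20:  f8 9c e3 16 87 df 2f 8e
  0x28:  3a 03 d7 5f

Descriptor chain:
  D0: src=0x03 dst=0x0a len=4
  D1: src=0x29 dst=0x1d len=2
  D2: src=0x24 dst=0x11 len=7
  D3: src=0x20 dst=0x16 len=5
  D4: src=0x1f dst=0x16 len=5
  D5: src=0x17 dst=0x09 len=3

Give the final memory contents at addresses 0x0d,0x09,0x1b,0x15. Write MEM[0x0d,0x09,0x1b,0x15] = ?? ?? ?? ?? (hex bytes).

MEM[0x0d,0x09,0x1b,0x15] = 42 f8 86 3a

  after D0: wrote 4B at 0x0a = 9c445642
  after D1: wrote 2B at 0x1d = 03d7
  after D2: wrote 7B at 0x11 = 87df2f8e3a03d7
  after D3: wrote 5B at 0x16 = f89ce31687
  after D4: wrote 5B at 0x16 = 48f89ce316
  after D5: wrote 3B at 0x09 = f89ce3
query mem[0x0d]=0x42, mem[0x09]=0xf8, mem[0x1b]=0x86, mem[0x15]=0x3a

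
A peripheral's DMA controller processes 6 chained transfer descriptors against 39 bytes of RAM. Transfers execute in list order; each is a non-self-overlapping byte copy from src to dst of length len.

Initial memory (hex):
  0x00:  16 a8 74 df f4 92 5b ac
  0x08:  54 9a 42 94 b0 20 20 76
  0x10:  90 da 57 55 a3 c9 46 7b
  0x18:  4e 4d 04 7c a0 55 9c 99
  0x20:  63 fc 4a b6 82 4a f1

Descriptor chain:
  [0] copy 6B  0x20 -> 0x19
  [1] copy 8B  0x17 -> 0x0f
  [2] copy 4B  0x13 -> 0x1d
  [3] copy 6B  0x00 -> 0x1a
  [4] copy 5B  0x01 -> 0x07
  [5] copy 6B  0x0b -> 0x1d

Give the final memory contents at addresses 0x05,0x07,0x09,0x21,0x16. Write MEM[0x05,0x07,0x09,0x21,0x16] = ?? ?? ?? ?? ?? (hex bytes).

D0: mem[0x19..0x1e] <- [63 fc 4a b6 82 4a]
D1: mem[0x0f..0x16] <- [7b 4e 63 fc 4a b6 82 4a]
D2: mem[0x1d..0x20] <- [4a b6 82 4a]
D3: mem[0x1a..0x1f] <- [16 a8 74 df f4 92]
D4: mem[0x07..0x0b] <- [a8 74 df f4 92]
D5: mem[0x1d..0x22] <- [92 b0 20 20 7b 4e]
query mem[0x05]=0x92, mem[0x07]=0xa8, mem[0x09]=0xdf, mem[0x21]=0x7b, mem[0x16]=0x4a

MEM[0x05,0x07,0x09,0x21,0x16] = 92 a8 df 7b 4a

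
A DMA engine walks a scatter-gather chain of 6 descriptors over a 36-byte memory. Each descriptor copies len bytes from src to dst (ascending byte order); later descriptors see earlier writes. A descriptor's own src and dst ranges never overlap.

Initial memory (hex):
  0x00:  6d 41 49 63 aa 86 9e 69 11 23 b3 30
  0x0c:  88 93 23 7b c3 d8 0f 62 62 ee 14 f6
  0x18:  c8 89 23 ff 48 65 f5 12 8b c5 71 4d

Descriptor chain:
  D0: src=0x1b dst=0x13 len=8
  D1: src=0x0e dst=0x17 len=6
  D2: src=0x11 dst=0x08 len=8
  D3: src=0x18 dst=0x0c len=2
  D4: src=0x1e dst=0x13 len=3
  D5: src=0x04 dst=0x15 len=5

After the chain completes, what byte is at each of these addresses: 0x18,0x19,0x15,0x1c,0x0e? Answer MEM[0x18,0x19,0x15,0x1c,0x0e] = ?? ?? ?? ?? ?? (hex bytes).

MEM[0x18,0x19,0x15,0x1c,0x0e] = 69 d8 aa ff 23

  after D0: wrote 8B at 0x13 = ff4865f5128bc571
  after D1: wrote 6B at 0x17 = 237bc3d80fff
  after D2: wrote 8B at 0x08 = d80fff4865f5237b
  after D3: wrote 2B at 0x0c = 7bc3
  after D4: wrote 3B at 0x13 = f5128b
  after D5: wrote 5B at 0x15 = aa869e69d8
query mem[0x18]=0x69, mem[0x19]=0xd8, mem[0x15]=0xaa, mem[0x1c]=0xff, mem[0x0e]=0x23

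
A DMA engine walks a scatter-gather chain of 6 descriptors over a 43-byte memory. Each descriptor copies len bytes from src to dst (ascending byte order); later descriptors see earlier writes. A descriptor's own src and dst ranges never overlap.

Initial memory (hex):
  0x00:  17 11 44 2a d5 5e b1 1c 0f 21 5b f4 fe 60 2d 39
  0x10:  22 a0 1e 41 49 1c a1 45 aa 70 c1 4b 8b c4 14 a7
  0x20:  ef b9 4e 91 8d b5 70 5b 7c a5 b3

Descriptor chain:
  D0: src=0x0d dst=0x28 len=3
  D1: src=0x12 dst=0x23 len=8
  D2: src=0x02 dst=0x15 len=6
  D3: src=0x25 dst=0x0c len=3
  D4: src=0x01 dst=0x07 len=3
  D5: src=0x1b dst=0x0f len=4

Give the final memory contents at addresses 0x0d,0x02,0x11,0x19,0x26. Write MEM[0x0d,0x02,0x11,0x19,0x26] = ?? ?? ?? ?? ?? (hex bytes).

D0: mem[0x28..0x2a] <- [60 2d 39]
D1: mem[0x23..0x2a] <- [1e 41 49 1c a1 45 aa 70]
D2: mem[0x15..0x1a] <- [44 2a d5 5e b1 1c]
D3: mem[0x0c..0x0e] <- [49 1c a1]
D4: mem[0x07..0x09] <- [11 44 2a]
D5: mem[0x0f..0x12] <- [4b 8b c4 14]
query mem[0x0d]=0x1c, mem[0x02]=0x44, mem[0x11]=0xc4, mem[0x19]=0xb1, mem[0x26]=0x1c

MEM[0x0d,0x02,0x11,0x19,0x26] = 1c 44 c4 b1 1c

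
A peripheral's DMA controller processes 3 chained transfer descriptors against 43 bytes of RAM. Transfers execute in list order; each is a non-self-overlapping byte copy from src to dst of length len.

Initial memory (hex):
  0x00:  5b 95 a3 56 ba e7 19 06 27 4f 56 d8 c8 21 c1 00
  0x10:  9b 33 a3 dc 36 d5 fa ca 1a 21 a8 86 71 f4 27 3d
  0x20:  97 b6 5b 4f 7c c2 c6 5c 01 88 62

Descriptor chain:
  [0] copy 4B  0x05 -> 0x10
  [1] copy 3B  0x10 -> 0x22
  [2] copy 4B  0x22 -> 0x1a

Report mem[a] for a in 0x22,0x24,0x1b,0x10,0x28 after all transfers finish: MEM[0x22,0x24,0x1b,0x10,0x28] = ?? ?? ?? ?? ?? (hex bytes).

MEM[0x22,0x24,0x1b,0x10,0x28] = e7 06 19 e7 01

#0 dst[0x10+4] := {0xe7,0x19,0x06,0x27}
#1 dst[0x22+3] := {0xe7,0x19,0x06}
#2 dst[0x1a+4] := {0xe7,0x19,0x06,0xc2}
query mem[0x22]=0xe7, mem[0x24]=0x06, mem[0x1b]=0x19, mem[0x10]=0xe7, mem[0x28]=0x01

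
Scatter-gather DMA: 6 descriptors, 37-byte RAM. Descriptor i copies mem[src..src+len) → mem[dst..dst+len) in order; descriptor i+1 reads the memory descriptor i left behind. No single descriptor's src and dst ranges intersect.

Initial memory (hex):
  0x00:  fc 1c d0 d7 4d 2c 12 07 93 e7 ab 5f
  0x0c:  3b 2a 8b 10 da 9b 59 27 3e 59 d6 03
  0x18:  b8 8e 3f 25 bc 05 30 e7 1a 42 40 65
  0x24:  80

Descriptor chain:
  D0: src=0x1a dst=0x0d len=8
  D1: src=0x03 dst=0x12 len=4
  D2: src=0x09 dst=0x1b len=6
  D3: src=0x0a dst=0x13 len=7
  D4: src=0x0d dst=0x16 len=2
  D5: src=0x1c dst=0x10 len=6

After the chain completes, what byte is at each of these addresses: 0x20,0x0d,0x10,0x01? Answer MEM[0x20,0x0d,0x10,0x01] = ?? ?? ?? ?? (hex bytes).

  after D0: wrote 8B at 0x0d = 3f25bc0530e71a42
  after D1: wrote 4B at 0x12 = d74d2c12
  after D2: wrote 6B at 0x1b = e7ab5f3b3f25
  after D3: wrote 7B at 0x13 = ab5f3b3f25bc05
  after D4: wrote 2B at 0x16 = 3f25
  after D5: wrote 6B at 0x10 = ab5f3b3f2542
query mem[0x20]=0x25, mem[0x0d]=0x3f, mem[0x10]=0xab, mem[0x01]=0x1c

MEM[0x20,0x0d,0x10,0x01] = 25 3f ab 1c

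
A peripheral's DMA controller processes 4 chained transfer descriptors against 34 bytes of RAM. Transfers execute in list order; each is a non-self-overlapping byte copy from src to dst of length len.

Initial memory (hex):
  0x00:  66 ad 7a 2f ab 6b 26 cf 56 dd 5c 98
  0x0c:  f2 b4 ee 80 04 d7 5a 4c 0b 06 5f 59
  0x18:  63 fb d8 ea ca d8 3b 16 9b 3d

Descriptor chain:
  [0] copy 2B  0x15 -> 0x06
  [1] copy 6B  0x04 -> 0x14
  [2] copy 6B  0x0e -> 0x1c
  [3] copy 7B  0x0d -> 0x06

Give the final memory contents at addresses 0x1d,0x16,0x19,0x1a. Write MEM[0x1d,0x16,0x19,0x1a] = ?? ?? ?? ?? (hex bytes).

MEM[0x1d,0x16,0x19,0x1a] = 80 06 dd d8

#0 dst[0x06+2] := {0x06,0x5f}
#1 dst[0x14+6] := {0xab,0x6b,0x06,0x5f,0x56,0xdd}
#2 dst[0x1c+6] := {0xee,0x80,0x04,0xd7,0x5a,0x4c}
#3 dst[0x06+7] := {0xb4,0xee,0x80,0x04,0xd7,0x5a,0x4c}
query mem[0x1d]=0x80, mem[0x16]=0x06, mem[0x19]=0xdd, mem[0x1a]=0xd8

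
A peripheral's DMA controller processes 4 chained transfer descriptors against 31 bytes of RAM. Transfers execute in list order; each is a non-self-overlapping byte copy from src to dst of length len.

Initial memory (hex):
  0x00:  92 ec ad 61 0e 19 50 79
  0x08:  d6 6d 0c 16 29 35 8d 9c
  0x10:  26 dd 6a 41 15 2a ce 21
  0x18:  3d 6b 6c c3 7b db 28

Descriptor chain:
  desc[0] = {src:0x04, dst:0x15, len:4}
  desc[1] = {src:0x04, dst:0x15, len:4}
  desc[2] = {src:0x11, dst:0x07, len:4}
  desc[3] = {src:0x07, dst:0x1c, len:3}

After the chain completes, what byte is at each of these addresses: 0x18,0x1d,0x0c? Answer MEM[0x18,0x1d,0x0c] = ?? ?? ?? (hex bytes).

MEM[0x18,0x1d,0x0c] = 79 6a 29

D0: mem[0x15..0x18] <- [0e 19 50 79]
D1: mem[0x15..0x18] <- [0e 19 50 79]
D2: mem[0x07..0x0a] <- [dd 6a 41 15]
D3: mem[0x1c..0x1e] <- [dd 6a 41]
query mem[0x18]=0x79, mem[0x1d]=0x6a, mem[0x0c]=0x29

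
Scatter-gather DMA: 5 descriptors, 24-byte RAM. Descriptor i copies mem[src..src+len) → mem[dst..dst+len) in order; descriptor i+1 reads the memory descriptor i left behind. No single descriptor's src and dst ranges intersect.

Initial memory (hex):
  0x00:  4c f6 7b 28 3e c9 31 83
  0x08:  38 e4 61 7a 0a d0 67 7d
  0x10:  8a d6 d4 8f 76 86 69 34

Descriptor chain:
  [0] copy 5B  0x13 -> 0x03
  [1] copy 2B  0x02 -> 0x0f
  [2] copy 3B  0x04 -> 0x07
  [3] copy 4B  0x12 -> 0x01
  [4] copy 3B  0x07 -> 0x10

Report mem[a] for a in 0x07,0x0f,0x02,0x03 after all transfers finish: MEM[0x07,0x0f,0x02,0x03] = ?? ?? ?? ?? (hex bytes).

#0 dst[0x03+5] := {0x8f,0x76,0x86,0x69,0x34}
#1 dst[0x0f+2] := {0x7b,0x8f}
#2 dst[0x07+3] := {0x76,0x86,0x69}
#3 dst[0x01+4] := {0xd4,0x8f,0x76,0x86}
#4 dst[0x10+3] := {0x76,0x86,0x69}
query mem[0x07]=0x76, mem[0x0f]=0x7b, mem[0x02]=0x8f, mem[0x03]=0x76

MEM[0x07,0x0f,0x02,0x03] = 76 7b 8f 76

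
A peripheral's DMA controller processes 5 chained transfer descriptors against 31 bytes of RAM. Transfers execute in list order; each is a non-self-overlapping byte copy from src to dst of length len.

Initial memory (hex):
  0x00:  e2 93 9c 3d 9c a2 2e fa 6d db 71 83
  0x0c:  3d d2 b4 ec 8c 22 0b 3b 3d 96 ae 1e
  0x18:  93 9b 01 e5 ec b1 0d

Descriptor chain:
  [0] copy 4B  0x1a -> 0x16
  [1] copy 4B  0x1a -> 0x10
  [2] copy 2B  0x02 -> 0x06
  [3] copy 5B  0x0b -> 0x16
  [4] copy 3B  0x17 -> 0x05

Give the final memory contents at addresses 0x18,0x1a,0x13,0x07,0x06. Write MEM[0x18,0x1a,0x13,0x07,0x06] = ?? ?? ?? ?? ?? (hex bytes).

MEM[0x18,0x1a,0x13,0x07,0x06] = d2 ec b1 b4 d2

[0] 0x1a->0x16 len=4 : 01 e5 ec b1
[1] 0x1a->0x10 len=4 : 01 e5 ec b1
[2] 0x02->0x06 len=2 : 9c 3d
[3] 0x0b->0x16 len=5 : 83 3d d2 b4 ec
[4] 0x17->0x05 len=3 : 3d d2 b4
query mem[0x18]=0xd2, mem[0x1a]=0xec, mem[0x13]=0xb1, mem[0x07]=0xb4, mem[0x06]=0xd2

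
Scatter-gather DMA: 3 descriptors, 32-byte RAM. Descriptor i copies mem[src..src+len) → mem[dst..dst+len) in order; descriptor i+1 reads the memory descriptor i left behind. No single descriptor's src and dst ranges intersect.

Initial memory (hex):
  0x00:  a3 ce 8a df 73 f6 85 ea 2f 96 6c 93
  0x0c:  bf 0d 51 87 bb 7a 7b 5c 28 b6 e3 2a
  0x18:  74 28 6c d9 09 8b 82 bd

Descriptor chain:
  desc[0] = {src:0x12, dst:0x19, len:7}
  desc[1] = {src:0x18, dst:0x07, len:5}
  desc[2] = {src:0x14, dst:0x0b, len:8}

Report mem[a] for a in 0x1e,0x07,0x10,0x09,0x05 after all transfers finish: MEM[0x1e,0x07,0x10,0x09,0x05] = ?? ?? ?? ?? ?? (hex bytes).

#0 dst[0x19+7] := {0x7b,0x5c,0x28,0xb6,0xe3,0x2a,0x74}
#1 dst[0x07+5] := {0x74,0x7b,0x5c,0x28,0xb6}
#2 dst[0x0b+8] := {0x28,0xb6,0xe3,0x2a,0x74,0x7b,0x5c,0x28}
query mem[0x1e]=0x2a, mem[0x07]=0x74, mem[0x10]=0x7b, mem[0x09]=0x5c, mem[0x05]=0xf6

MEM[0x1e,0x07,0x10,0x09,0x05] = 2a 74 7b 5c f6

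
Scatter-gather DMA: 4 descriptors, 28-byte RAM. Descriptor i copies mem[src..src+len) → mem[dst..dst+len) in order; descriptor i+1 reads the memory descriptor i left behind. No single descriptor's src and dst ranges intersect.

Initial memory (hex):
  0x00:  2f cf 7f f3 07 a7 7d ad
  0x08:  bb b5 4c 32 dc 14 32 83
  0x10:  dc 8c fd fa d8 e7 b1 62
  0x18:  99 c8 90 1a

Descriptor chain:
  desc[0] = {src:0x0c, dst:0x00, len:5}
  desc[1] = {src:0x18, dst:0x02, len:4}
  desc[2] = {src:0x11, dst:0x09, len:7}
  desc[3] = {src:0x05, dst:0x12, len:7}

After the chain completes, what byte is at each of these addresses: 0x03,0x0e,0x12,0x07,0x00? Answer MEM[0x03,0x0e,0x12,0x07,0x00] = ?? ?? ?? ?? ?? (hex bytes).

MEM[0x03,0x0e,0x12,0x07,0x00] = c8 b1 1a ad dc

  after D0: wrote 5B at 0x00 = dc143283dc
  after D1: wrote 4B at 0x02 = 99c8901a
  after D2: wrote 7B at 0x09 = 8cfdfad8e7b162
  after D3: wrote 7B at 0x12 = 1a7dadbb8cfdfa
query mem[0x03]=0xc8, mem[0x0e]=0xb1, mem[0x12]=0x1a, mem[0x07]=0xad, mem[0x00]=0xdc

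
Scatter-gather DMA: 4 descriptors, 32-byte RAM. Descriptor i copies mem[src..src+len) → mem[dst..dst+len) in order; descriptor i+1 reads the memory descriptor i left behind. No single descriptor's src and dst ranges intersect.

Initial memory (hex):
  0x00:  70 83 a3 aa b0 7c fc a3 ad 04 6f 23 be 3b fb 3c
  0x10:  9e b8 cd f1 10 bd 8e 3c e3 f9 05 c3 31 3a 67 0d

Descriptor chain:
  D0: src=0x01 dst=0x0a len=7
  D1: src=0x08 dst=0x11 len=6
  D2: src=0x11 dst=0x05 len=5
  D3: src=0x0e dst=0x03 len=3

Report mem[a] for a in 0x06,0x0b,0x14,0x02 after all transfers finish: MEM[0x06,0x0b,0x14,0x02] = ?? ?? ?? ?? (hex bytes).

MEM[0x06,0x0b,0x14,0x02] = 04 a3 a3 a3

#0 dst[0x0a+7] := {0x83,0xa3,0xaa,0xb0,0x7c,0xfc,0xa3}
#1 dst[0x11+6] := {0xad,0x04,0x83,0xa3,0xaa,0xb0}
#2 dst[0x05+5] := {0xad,0x04,0x83,0xa3,0xaa}
#3 dst[0x03+3] := {0x7c,0xfc,0xa3}
query mem[0x06]=0x04, mem[0x0b]=0xa3, mem[0x14]=0xa3, mem[0x02]=0xa3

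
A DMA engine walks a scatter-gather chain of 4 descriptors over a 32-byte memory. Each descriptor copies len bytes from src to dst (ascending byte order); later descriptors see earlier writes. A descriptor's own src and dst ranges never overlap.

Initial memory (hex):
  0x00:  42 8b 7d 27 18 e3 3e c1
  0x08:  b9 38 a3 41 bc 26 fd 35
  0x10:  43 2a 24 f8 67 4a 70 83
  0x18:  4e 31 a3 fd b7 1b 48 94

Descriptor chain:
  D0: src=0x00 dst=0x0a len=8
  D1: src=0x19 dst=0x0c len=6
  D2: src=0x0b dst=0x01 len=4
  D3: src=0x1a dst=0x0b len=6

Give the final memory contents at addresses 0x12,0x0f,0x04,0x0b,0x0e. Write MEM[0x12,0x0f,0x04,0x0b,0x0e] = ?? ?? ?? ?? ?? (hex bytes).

MEM[0x12,0x0f,0x04,0x0b,0x0e] = 24 48 fd a3 1b

D0: mem[0x0a..0x11] <- [42 8b 7d 27 18 e3 3e c1]
D1: mem[0x0c..0x11] <- [31 a3 fd b7 1b 48]
D2: mem[0x01..0x04] <- [8b 31 a3 fd]
D3: mem[0x0b..0x10] <- [a3 fd b7 1b 48 94]
query mem[0x12]=0x24, mem[0x0f]=0x48, mem[0x04]=0xfd, mem[0x0b]=0xa3, mem[0x0e]=0x1b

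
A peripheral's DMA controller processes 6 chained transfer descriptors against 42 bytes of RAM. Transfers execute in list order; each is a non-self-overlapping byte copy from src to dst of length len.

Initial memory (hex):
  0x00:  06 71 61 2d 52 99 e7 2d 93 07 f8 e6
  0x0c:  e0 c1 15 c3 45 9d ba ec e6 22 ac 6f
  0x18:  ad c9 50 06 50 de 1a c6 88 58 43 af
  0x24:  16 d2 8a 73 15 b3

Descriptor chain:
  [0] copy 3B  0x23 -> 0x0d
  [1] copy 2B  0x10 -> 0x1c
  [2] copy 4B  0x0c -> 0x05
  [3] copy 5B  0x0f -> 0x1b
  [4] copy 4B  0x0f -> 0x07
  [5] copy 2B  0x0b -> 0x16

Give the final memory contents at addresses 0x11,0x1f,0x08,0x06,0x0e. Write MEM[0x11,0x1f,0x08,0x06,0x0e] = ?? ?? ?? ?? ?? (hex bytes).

#0 dst[0x0d+3] := {0xaf,0x16,0xd2}
#1 dst[0x1c+2] := {0x45,0x9d}
#2 dst[0x05+4] := {0xe0,0xaf,0x16,0xd2}
#3 dst[0x1b+5] := {0xd2,0x45,0x9d,0xba,0xec}
#4 dst[0x07+4] := {0xd2,0x45,0x9d,0xba}
#5 dst[0x16+2] := {0xe6,0xe0}
query mem[0x11]=0x9d, mem[0x1f]=0xec, mem[0x08]=0x45, mem[0x06]=0xaf, mem[0x0e]=0x16

MEM[0x11,0x1f,0x08,0x06,0x0e] = 9d ec 45 af 16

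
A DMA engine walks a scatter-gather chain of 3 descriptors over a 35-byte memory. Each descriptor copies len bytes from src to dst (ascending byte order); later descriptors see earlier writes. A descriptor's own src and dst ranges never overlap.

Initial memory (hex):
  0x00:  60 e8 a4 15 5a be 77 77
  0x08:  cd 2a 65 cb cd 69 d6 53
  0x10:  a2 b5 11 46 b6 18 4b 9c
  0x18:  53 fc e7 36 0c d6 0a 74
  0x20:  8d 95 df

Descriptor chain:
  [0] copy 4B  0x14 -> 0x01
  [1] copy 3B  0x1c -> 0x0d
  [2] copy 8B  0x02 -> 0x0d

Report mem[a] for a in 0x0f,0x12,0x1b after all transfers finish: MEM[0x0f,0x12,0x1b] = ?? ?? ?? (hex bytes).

D0: mem[0x01..0x04] <- [b6 18 4b 9c]
D1: mem[0x0d..0x0f] <- [0c d6 0a]
D2: mem[0x0d..0x14] <- [18 4b 9c be 77 77 cd 2a]
query mem[0x0f]=0x9c, mem[0x12]=0x77, mem[0x1b]=0x36

MEM[0x0f,0x12,0x1b] = 9c 77 36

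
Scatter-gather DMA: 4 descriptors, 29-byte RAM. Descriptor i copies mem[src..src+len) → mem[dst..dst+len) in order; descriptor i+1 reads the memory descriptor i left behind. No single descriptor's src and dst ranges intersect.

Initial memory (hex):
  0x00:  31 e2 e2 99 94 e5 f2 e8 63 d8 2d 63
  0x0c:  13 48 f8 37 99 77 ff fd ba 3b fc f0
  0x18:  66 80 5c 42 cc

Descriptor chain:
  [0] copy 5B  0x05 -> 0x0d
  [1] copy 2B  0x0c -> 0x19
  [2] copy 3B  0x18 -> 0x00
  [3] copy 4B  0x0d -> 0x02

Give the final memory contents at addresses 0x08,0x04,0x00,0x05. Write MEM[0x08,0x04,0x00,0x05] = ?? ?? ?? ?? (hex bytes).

MEM[0x08,0x04,0x00,0x05] = 63 e8 66 63

[0] 0x05->0x0d len=5 : e5 f2 e8 63 d8
[1] 0x0c->0x19 len=2 : 13 e5
[2] 0x18->0x00 len=3 : 66 13 e5
[3] 0x0d->0x02 len=4 : e5 f2 e8 63
query mem[0x08]=0x63, mem[0x04]=0xe8, mem[0x00]=0x66, mem[0x05]=0x63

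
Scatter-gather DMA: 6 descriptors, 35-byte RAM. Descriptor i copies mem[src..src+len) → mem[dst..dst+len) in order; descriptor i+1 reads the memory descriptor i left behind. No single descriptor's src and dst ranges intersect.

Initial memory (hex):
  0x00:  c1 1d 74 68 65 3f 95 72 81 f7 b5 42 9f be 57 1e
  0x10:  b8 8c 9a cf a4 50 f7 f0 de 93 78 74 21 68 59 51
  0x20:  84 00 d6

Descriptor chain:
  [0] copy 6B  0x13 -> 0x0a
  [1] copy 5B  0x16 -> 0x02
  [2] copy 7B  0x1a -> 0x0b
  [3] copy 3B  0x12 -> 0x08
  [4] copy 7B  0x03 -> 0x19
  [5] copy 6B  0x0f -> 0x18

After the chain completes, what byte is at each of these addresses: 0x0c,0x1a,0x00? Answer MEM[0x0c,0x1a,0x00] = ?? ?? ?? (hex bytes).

D0: mem[0x0a..0x0f] <- [cf a4 50 f7 f0 de]
D1: mem[0x02..0x06] <- [f7 f0 de 93 78]
D2: mem[0x0b..0x11] <- [78 74 21 68 59 51 84]
D3: mem[0x08..0x0a] <- [9a cf a4]
D4: mem[0x19..0x1f] <- [f0 de 93 78 72 9a cf]
D5: mem[0x18..0x1d] <- [59 51 84 9a cf a4]
query mem[0x0c]=0x74, mem[0x1a]=0x84, mem[0x00]=0xc1

MEM[0x0c,0x1a,0x00] = 74 84 c1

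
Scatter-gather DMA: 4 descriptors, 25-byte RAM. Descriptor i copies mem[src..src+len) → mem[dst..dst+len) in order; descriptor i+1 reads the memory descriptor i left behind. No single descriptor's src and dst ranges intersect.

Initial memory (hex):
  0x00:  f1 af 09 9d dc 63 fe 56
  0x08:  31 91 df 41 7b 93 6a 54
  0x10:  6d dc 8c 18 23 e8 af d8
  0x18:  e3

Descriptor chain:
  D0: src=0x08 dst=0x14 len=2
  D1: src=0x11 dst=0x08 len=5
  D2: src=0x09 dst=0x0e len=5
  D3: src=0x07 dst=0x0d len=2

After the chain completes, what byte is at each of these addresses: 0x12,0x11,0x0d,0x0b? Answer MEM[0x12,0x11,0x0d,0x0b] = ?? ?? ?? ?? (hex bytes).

MEM[0x12,0x11,0x0d,0x0b] = 93 91 56 31

[0] 0x08->0x14 len=2 : 31 91
[1] 0x11->0x08 len=5 : dc 8c 18 31 91
[2] 0x09->0x0e len=5 : 8c 18 31 91 93
[3] 0x07->0x0d len=2 : 56 dc
query mem[0x12]=0x93, mem[0x11]=0x91, mem[0x0d]=0x56, mem[0x0b]=0x31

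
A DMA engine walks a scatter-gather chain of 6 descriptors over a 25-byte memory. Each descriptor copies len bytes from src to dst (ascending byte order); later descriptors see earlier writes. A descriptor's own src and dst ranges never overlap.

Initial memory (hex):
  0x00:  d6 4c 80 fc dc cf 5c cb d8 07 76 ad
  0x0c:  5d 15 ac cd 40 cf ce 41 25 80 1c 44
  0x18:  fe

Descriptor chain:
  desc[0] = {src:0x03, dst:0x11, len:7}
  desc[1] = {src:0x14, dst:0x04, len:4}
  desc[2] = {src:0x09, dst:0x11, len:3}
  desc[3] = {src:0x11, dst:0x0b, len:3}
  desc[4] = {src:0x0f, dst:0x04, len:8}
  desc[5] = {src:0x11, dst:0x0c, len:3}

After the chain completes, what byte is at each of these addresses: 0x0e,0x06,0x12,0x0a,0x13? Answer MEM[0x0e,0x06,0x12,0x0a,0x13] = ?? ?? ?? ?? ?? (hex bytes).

#0 dst[0x11+7] := {0xfc,0xdc,0xcf,0x5c,0xcb,0xd8,0x07}
#1 dst[0x04+4] := {0x5c,0xcb,0xd8,0x07}
#2 dst[0x11+3] := {0x07,0x76,0xad}
#3 dst[0x0b+3] := {0x07,0x76,0xad}
#4 dst[0x04+8] := {0xcd,0x40,0x07,0x76,0xad,0x5c,0xcb,0xd8}
#5 dst[0x0c+3] := {0x07,0x76,0xad}
query mem[0x0e]=0xad, mem[0x06]=0x07, mem[0x12]=0x76, mem[0x0a]=0xcb, mem[0x13]=0xad

MEM[0x0e,0x06,0x12,0x0a,0x13] = ad 07 76 cb ad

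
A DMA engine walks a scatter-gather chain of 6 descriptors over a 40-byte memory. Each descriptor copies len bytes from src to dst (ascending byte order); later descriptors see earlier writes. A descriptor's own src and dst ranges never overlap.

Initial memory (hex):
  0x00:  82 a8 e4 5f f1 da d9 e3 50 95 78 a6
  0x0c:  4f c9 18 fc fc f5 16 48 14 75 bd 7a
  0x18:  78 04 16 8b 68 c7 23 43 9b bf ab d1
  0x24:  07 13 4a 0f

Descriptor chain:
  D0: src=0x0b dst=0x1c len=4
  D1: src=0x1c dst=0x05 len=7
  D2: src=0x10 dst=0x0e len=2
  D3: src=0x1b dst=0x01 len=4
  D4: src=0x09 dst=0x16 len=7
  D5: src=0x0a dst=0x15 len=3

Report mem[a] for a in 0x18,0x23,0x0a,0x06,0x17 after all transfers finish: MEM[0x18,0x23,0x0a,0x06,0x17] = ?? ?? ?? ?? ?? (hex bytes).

[0] 0x0b->0x1c len=4 : a6 4f c9 18
[1] 0x1c->0x05 len=7 : a6 4f c9 18 9b bf ab
[2] 0x10->0x0e len=2 : fc f5
[3] 0x1b->0x01 len=4 : 8b a6 4f c9
[4] 0x09->0x16 len=7 : 9b bf ab 4f c9 fc f5
[5] 0x0a->0x15 len=3 : bf ab 4f
query mem[0x18]=0xab, mem[0x23]=0xd1, mem[0x0a]=0xbf, mem[0x06]=0x4f, mem[0x17]=0x4f

MEM[0x18,0x23,0x0a,0x06,0x17] = ab d1 bf 4f 4f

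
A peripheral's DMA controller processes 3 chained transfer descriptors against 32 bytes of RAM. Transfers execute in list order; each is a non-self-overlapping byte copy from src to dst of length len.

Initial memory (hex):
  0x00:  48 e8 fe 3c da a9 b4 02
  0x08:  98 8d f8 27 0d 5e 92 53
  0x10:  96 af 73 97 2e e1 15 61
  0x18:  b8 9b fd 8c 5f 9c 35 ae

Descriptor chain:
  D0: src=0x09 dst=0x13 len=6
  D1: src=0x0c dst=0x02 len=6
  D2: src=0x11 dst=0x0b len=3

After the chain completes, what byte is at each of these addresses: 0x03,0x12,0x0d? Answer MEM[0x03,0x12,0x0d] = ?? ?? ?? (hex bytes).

MEM[0x03,0x12,0x0d] = 5e 73 8d

#0 dst[0x13+6] := {0x8d,0xf8,0x27,0x0d,0x5e,0x92}
#1 dst[0x02+6] := {0x0d,0x5e,0x92,0x53,0x96,0xaf}
#2 dst[0x0b+3] := {0xaf,0x73,0x8d}
query mem[0x03]=0x5e, mem[0x12]=0x73, mem[0x0d]=0x8d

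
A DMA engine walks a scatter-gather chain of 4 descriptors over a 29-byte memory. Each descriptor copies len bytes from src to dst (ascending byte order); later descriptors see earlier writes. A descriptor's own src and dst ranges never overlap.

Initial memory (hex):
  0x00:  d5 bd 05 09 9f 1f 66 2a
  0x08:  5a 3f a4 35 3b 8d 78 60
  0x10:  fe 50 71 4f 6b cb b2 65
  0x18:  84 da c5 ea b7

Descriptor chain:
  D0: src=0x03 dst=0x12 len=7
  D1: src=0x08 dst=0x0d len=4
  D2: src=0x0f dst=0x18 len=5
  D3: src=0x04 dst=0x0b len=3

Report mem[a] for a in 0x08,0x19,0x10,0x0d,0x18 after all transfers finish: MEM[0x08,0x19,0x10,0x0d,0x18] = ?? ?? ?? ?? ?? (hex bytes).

D0: mem[0x12..0x18] <- [09 9f 1f 66 2a 5a 3f]
D1: mem[0x0d..0x10] <- [5a 3f a4 35]
D2: mem[0x18..0x1c] <- [a4 35 50 09 9f]
D3: mem[0x0b..0x0d] <- [9f 1f 66]
query mem[0x08]=0x5a, mem[0x19]=0x35, mem[0x10]=0x35, mem[0x0d]=0x66, mem[0x18]=0xa4

MEM[0x08,0x19,0x10,0x0d,0x18] = 5a 35 35 66 a4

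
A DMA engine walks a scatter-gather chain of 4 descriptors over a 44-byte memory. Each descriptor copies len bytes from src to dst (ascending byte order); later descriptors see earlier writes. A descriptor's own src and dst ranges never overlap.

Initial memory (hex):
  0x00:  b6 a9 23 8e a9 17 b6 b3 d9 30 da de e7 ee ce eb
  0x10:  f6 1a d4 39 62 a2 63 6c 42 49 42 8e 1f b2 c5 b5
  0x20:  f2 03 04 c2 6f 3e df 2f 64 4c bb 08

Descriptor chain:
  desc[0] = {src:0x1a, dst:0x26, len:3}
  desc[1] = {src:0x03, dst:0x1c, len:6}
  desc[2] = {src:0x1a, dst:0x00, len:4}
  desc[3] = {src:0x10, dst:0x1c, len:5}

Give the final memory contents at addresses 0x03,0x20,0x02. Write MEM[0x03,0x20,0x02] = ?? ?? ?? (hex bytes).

#0 dst[0x26+3] := {0x42,0x8e,0x1f}
#1 dst[0x1c+6] := {0x8e,0xa9,0x17,0xb6,0xb3,0xd9}
#2 dst[0x00+4] := {0x42,0x8e,0x8e,0xa9}
#3 dst[0x1c+5] := {0xf6,0x1a,0xd4,0x39,0x62}
query mem[0x03]=0xa9, mem[0x20]=0x62, mem[0x02]=0x8e

MEM[0x03,0x20,0x02] = a9 62 8e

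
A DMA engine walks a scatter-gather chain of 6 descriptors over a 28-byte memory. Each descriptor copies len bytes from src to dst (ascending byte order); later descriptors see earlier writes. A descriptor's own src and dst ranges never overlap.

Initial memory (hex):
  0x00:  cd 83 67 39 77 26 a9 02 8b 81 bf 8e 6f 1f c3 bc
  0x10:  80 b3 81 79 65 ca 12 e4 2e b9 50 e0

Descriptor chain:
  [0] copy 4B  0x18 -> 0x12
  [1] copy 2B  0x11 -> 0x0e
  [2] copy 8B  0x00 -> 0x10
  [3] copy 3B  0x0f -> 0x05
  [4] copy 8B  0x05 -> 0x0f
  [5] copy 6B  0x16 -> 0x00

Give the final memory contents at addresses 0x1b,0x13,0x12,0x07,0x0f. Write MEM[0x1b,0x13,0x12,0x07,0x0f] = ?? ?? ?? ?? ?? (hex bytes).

MEM[0x1b,0x13,0x12,0x07,0x0f] = e0 81 8b 83 2e

  after D0: wrote 4B at 0x12 = 2eb950e0
  after D1: wrote 2B at 0x0e = b32e
  after D2: wrote 8B at 0x10 = cd8367397726a902
  after D3: wrote 3B at 0x05 = 2ecd83
  after D4: wrote 8B at 0x0f = 2ecd838b81bf8e6f
  after D5: wrote 6B at 0x00 = 6f022eb950e0
query mem[0x1b]=0xe0, mem[0x13]=0x81, mem[0x12]=0x8b, mem[0x07]=0x83, mem[0x0f]=0x2e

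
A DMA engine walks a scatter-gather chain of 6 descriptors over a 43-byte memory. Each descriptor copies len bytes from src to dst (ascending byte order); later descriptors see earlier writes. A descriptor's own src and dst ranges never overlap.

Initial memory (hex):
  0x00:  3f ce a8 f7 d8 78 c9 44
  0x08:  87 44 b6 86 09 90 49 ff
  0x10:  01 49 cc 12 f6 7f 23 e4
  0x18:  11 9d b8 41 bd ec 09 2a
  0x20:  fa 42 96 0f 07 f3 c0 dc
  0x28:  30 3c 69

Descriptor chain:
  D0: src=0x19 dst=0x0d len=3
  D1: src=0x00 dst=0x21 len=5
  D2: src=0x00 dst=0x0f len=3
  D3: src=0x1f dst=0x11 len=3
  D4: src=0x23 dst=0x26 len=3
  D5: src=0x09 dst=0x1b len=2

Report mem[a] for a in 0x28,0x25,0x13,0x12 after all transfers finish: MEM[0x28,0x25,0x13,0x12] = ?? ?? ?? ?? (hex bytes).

#0 dst[0x0d+3] := {0x9d,0xb8,0x41}
#1 dst[0x21+5] := {0x3f,0xce,0xa8,0xf7,0xd8}
#2 dst[0x0f+3] := {0x3f,0xce,0xa8}
#3 dst[0x11+3] := {0x2a,0xfa,0x3f}
#4 dst[0x26+3] := {0xa8,0xf7,0xd8}
#5 dst[0x1b+2] := {0x44,0xb6}
query mem[0x28]=0xd8, mem[0x25]=0xd8, mem[0x13]=0x3f, mem[0x12]=0xfa

MEM[0x28,0x25,0x13,0x12] = d8 d8 3f fa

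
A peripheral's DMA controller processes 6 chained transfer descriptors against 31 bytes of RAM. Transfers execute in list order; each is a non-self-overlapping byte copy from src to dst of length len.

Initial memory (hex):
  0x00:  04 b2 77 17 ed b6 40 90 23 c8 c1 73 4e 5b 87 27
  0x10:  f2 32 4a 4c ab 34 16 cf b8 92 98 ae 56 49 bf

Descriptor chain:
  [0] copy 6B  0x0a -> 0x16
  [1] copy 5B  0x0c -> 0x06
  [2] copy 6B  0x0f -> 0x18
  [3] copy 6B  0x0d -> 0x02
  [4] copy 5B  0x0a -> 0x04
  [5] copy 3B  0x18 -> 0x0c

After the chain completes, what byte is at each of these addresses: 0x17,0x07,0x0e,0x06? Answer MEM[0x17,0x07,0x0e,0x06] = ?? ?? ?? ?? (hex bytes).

MEM[0x17,0x07,0x0e,0x06] = 73 5b 32 4e

D0: mem[0x16..0x1b] <- [c1 73 4e 5b 87 27]
D1: mem[0x06..0x0a] <- [4e 5b 87 27 f2]
D2: mem[0x18..0x1d] <- [27 f2 32 4a 4c ab]
D3: mem[0x02..0x07] <- [5b 87 27 f2 32 4a]
D4: mem[0x04..0x08] <- [f2 73 4e 5b 87]
D5: mem[0x0c..0x0e] <- [27 f2 32]
query mem[0x17]=0x73, mem[0x07]=0x5b, mem[0x0e]=0x32, mem[0x06]=0x4e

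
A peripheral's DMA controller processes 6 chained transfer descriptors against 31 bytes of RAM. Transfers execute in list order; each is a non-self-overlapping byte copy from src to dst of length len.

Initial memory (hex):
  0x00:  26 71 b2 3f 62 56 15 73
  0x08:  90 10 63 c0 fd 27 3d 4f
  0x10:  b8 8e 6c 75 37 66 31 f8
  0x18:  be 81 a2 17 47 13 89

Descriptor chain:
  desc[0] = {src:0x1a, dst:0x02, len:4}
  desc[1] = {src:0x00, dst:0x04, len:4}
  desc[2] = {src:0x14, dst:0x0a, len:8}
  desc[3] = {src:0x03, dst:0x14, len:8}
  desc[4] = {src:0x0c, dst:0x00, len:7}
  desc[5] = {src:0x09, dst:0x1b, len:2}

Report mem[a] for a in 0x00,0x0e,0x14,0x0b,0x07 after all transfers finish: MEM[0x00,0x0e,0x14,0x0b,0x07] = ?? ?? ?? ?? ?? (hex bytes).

[0] 0x1a->0x02 len=4 : a2 17 47 13
[1] 0x00->0x04 len=4 : 26 71 a2 17
[2] 0x14->0x0a len=8 : 37 66 31 f8 be 81 a2 17
[3] 0x03->0x14 len=8 : 17 26 71 a2 17 90 10 37
[4] 0x0c->0x00 len=7 : 31 f8 be 81 a2 17 6c
[5] 0x09->0x1b len=2 : 10 37
query mem[0x00]=0x31, mem[0x0e]=0xbe, mem[0x14]=0x17, mem[0x0b]=0x66, mem[0x07]=0x17

MEM[0x00,0x0e,0x14,0x0b,0x07] = 31 be 17 66 17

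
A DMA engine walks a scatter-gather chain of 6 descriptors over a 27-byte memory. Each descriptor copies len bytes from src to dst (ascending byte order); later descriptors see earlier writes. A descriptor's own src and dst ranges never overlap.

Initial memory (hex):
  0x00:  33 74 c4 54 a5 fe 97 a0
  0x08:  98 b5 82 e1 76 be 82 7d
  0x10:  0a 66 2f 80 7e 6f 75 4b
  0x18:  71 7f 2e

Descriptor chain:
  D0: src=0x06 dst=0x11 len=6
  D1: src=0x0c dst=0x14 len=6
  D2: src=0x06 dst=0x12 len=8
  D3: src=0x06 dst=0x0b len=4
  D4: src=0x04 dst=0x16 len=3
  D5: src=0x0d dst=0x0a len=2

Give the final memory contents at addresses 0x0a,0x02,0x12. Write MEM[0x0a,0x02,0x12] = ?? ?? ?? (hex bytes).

#0 dst[0x11+6] := {0x97,0xa0,0x98,0xb5,0x82,0xe1}
#1 dst[0x14+6] := {0x76,0xbe,0x82,0x7d,0x0a,0x97}
#2 dst[0x12+8] := {0x97,0xa0,0x98,0xb5,0x82,0xe1,0x76,0xbe}
#3 dst[0x0b+4] := {0x97,0xa0,0x98,0xb5}
#4 dst[0x16+3] := {0xa5,0xfe,0x97}
#5 dst[0x0a+2] := {0x98,0xb5}
query mem[0x0a]=0x98, mem[0x02]=0xc4, mem[0x12]=0x97

MEM[0x0a,0x02,0x12] = 98 c4 97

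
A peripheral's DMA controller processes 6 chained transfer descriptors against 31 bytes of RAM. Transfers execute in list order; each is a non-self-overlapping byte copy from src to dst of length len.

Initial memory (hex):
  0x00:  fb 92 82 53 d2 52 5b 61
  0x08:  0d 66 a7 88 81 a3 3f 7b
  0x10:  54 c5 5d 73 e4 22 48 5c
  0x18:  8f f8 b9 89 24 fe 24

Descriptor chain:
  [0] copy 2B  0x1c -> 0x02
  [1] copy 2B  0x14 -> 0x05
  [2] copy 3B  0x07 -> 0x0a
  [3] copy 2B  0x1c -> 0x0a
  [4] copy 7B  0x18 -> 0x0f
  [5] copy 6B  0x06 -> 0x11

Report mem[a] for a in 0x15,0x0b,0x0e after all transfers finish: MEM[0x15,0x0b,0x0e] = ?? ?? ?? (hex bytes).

MEM[0x15,0x0b,0x0e] = 24 fe 3f

#0 dst[0x02+2] := {0x24,0xfe}
#1 dst[0x05+2] := {0xe4,0x22}
#2 dst[0x0a+3] := {0x61,0x0d,0x66}
#3 dst[0x0a+2] := {0x24,0xfe}
#4 dst[0x0f+7] := {0x8f,0xf8,0xb9,0x89,0x24,0xfe,0x24}
#5 dst[0x11+6] := {0x22,0x61,0x0d,0x66,0x24,0xfe}
query mem[0x15]=0x24, mem[0x0b]=0xfe, mem[0x0e]=0x3f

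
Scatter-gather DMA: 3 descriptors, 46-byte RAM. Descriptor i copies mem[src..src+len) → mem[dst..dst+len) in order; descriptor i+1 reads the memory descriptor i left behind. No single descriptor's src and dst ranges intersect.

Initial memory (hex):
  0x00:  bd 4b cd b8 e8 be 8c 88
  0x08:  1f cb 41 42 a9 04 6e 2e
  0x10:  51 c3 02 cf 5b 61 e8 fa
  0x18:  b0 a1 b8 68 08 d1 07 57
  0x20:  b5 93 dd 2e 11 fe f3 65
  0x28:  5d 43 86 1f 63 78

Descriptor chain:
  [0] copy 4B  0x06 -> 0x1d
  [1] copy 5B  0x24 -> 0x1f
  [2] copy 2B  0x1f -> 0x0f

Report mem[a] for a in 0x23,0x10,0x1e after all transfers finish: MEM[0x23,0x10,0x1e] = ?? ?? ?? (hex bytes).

D0: mem[0x1d..0x20] <- [8c 88 1f cb]
D1: mem[0x1f..0x23] <- [11 fe f3 65 5d]
D2: mem[0x0f..0x10] <- [11 fe]
query mem[0x23]=0x5d, mem[0x10]=0xfe, mem[0x1e]=0x88

MEM[0x23,0x10,0x1e] = 5d fe 88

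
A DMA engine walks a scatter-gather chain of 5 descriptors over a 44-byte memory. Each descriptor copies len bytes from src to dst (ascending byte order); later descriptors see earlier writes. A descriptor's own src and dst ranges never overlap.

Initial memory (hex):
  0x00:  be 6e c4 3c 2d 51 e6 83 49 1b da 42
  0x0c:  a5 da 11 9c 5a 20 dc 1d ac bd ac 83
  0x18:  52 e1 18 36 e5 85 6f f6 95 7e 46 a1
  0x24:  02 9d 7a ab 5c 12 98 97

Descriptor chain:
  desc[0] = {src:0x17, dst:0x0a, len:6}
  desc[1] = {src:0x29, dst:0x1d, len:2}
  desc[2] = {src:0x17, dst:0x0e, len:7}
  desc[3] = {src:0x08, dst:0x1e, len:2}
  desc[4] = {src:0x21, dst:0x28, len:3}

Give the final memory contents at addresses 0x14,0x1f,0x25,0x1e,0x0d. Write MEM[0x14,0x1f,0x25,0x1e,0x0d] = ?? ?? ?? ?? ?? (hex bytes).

D0: mem[0x0a..0x0f] <- [83 52 e1 18 36 e5]
D1: mem[0x1d..0x1e] <- [12 98]
D2: mem[0x0e..0x14] <- [83 52 e1 18 36 e5 12]
D3: mem[0x1e..0x1f] <- [49 1b]
D4: mem[0x28..0x2a] <- [7e 46 a1]
query mem[0x14]=0x12, mem[0x1f]=0x1b, mem[0x25]=0x9d, mem[0x1e]=0x49, mem[0x0d]=0x18

MEM[0x14,0x1f,0x25,0x1e,0x0d] = 12 1b 9d 49 18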